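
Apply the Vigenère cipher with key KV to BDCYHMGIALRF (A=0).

Repeat the key across the message: KVKVKVKVKVKV
B(1)+K(10): 11 → L
D(3)+V(21): 24 → Y
C(2)+K(10): 12 → M
Y(24)+V(21): 45≡19 → T
H(7)+K(10): 17 → R
M(12)+V(21): 33≡7 → H
G(6)+K(10): 16 → Q
I(8)+V(21): 29≡3 → D
A(0)+K(10): 10 → K
L(11)+V(21): 32≡6 → G
R(17)+K(10): 27≡1 → B
F(5)+V(21): 26≡0 → A

LYMTRHQDKGBA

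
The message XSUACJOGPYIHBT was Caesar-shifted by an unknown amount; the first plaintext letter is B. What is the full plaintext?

BWYEGNSKTCMLFX

From the crib: X(23)−B(1)=22, so the shift is 22.
Subtract 22 from each ciphertext letter:
X(23): 23−22=1 → B
S(18): 18−22=-4≡22 → W
U(20): 20−22=-2≡24 → Y
A(0): 0−22=-22≡4 → E
C(2): 2−22=-20≡6 → G
J(9): 9−22=-13≡13 → N
O(14): 14−22=-8≡18 → S
G(6): 6−22=-16≡10 → K
P(15): 15−22=-7≡19 → T
Y(24): 24−22=2 → C
I(8): 8−22=-14≡12 → M
H(7): 7−22=-15≡11 → L
B(1): 1−22=-21≡5 → F
T(19): 19−22=-3≡23 → X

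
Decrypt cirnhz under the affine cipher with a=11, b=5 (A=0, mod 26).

vfuwmq

The inverse of 11 mod 26 is 19, since 11·19=209≡1. Apply D(y)=19·(y−5) mod 26:
c(2): 19·(2−5)=-57≡21 → v
i(8): 19·(8−5)=57≡5 → f
r(17): 19·(17−5)=228≡20 → u
n(13): 19·(13−5)=152≡22 → w
h(7): 19·(7−5)=38≡12 → m
z(25): 19·(25−5)=380≡16 → q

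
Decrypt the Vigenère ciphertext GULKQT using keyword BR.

Repeat the key across the ciphertext: BRBRBR
G(6)−B(1): 5 → F
U(20)−R(17): 3 → D
L(11)−B(1): 10 → K
K(10)−R(17): -7≡19 → T
Q(16)−B(1): 15 → P
T(19)−R(17): 2 → C

FDKTPC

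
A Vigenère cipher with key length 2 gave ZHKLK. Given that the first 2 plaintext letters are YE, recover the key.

BD

Subtract each crib letter from the matching ciphertext letter (mod 26):
Z(25)−Y(24)=1 → B
H(7)−E(4)=3 → D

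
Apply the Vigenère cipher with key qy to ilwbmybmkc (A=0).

Repeat the key across the message: qyqyqyqyqy
i(8)+q(16): 24 → y
l(11)+y(24): 35≡9 → j
w(22)+q(16): 38≡12 → m
b(1)+y(24): 25 → z
m(12)+q(16): 28≡2 → c
y(24)+y(24): 48≡22 → w
b(1)+q(16): 17 → r
m(12)+y(24): 36≡10 → k
k(10)+q(16): 26≡0 → a
c(2)+y(24): 26≡0 → a

yjmzcwrkaa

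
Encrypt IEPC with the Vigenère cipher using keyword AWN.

Repeat the key across the message: AWNA
I(8)+A(0): 8 → I
E(4)+W(22): 26≡0 → A
P(15)+N(13): 28≡2 → C
C(2)+A(0): 2 → C

IACC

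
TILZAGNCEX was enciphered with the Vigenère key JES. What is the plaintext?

KETQWOEYMO

Repeat the key across the ciphertext: JESJESJESJ
T(19)−J(9): 10 → K
I(8)−E(4): 4 → E
L(11)−S(18): -7≡19 → T
Z(25)−J(9): 16 → Q
A(0)−E(4): -4≡22 → W
G(6)−S(18): -12≡14 → O
N(13)−J(9): 4 → E
C(2)−E(4): -2≡24 → Y
E(4)−S(18): -14≡12 → M
X(23)−J(9): 14 → O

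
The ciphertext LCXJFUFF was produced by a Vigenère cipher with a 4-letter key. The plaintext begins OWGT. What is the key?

Subtract each crib letter from the matching ciphertext letter (mod 26):
L(11)−O(14)=-3≡23 → X
C(2)−W(22)=-20≡6 → G
X(23)−G(6)=17 → R
J(9)−T(19)=-10≡16 → Q

XGRQ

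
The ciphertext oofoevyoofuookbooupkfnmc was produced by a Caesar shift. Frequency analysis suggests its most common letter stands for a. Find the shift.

14

The most frequent ciphertext letter is o (appears 9 times).
o is position 14; a is position 0.
Shift = 14.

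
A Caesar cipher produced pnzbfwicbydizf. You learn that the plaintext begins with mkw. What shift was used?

3

From the crib: p(15)−m(12)=3, so the shift is 3.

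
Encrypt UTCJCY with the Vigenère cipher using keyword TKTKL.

Repeat the key across the message: TKTKLT
U(20)+T(19): 39≡13 → N
T(19)+K(10): 29≡3 → D
C(2)+T(19): 21 → V
J(9)+K(10): 19 → T
C(2)+L(11): 13 → N
Y(24)+T(19): 43≡17 → R

NDVTNR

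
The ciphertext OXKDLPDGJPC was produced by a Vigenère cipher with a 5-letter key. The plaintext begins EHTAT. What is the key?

KQRDS

Subtract each crib letter from the matching ciphertext letter (mod 26):
O(14)−E(4)=10 → K
X(23)−H(7)=16 → Q
K(10)−T(19)=-9≡17 → R
D(3)−A(0)=3 → D
L(11)−T(19)=-8≡18 → S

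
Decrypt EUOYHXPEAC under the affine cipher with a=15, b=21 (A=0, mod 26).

LTDVGOKLJX

The inverse of 15 mod 26 is 7, since 15·7=105≡1. Apply D(y)=7·(y−21) mod 26:
E(4): 7·(4−21)=-119≡11 → L
U(20): 7·(20−21)=-7≡19 → T
O(14): 7·(14−21)=-49≡3 → D
Y(24): 7·(24−21)=21 → V
H(7): 7·(7−21)=-98≡6 → G
X(23): 7·(23−21)=14 → O
P(15): 7·(15−21)=-42≡10 → K
E(4): 7·(4−21)=-119≡11 → L
A(0): 7·(0−21)=-147≡9 → J
C(2): 7·(2−21)=-133≡23 → X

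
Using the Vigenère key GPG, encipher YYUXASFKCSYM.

Repeat the key across the message: GPGGPGGPGGPG
Y(24)+G(6): 30≡4 → E
Y(24)+P(15): 39≡13 → N
U(20)+G(6): 26≡0 → A
X(23)+G(6): 29≡3 → D
A(0)+P(15): 15 → P
S(18)+G(6): 24 → Y
F(5)+G(6): 11 → L
K(10)+P(15): 25 → Z
C(2)+G(6): 8 → I
S(18)+G(6): 24 → Y
Y(24)+P(15): 39≡13 → N
M(12)+G(6): 18 → S

ENADPYLZIYNS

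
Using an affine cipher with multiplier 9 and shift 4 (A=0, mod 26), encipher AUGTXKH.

ECGTDQP

A(0): 9·0+4=4 → E
U(20): 9·20+4=184≡2 → C
G(6): 9·6+4=58≡6 → G
T(19): 9·19+4=175≡19 → T
X(23): 9·23+4=211≡3 → D
K(10): 9·10+4=94≡16 → Q
H(7): 9·7+4=67≡15 → P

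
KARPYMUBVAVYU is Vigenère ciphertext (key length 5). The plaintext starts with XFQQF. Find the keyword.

NVBZT

Subtract each crib letter from the matching ciphertext letter (mod 26):
K(10)−X(23)=-13≡13 → N
A(0)−F(5)=-5≡21 → V
R(17)−Q(16)=1 → B
P(15)−Q(16)=-1≡25 → Z
Y(24)−F(5)=19 → T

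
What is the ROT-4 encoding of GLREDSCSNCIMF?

KPVIHWGWRGMQJ

G(6): 6+4=10 → K
L(11): 11+4=15 → P
R(17): 17+4=21 → V
E(4): 4+4=8 → I
D(3): 3+4=7 → H
S(18): 18+4=22 → W
C(2): 2+4=6 → G
S(18): 18+4=22 → W
N(13): 13+4=17 → R
C(2): 2+4=6 → G
I(8): 8+4=12 → M
M(12): 12+4=16 → Q
F(5): 5+4=9 → J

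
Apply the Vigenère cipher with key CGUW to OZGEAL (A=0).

Repeat the key across the message: CGUWCG
O(14)+C(2): 16 → Q
Z(25)+G(6): 31≡5 → F
G(6)+U(20): 26≡0 → A
E(4)+W(22): 26≡0 → A
A(0)+C(2): 2 → C
L(11)+G(6): 17 → R

QFAACR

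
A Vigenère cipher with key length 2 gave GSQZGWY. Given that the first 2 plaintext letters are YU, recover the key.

IY

Subtract each crib letter from the matching ciphertext letter (mod 26):
G(6)−Y(24)=-18≡8 → I
S(18)−U(20)=-2≡24 → Y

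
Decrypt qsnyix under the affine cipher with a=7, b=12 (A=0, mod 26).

impysj

The inverse of 7 mod 26 is 15, since 7·15=105≡1. Apply D(y)=15·(y−12) mod 26:
q(16): 15·(16−12)=60≡8 → i
s(18): 15·(18−12)=90≡12 → m
n(13): 15·(13−12)=15 → p
y(24): 15·(24−12)=180≡24 → y
i(8): 15·(8−12)=-60≡18 → s
x(23): 15·(23−12)=165≡9 → j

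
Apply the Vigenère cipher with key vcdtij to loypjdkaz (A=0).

gqbirmfcc

Repeat the key across the message: vcdtijvcd
l(11)+v(21): 32≡6 → g
o(14)+c(2): 16 → q
y(24)+d(3): 27≡1 → b
p(15)+t(19): 34≡8 → i
j(9)+i(8): 17 → r
d(3)+j(9): 12 → m
k(10)+v(21): 31≡5 → f
a(0)+c(2): 2 → c
z(25)+d(3): 28≡2 → c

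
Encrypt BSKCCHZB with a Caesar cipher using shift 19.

B(1): 1+19=20 → U
S(18): 18+19=37≡11 → L
K(10): 10+19=29≡3 → D
C(2): 2+19=21 → V
C(2): 2+19=21 → V
H(7): 7+19=26≡0 → A
Z(25): 25+19=44≡18 → S
B(1): 1+19=20 → U

ULDVVASU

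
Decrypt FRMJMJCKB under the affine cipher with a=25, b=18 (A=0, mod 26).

The inverse of 25 mod 26 is 25, since 25·25=625≡1. Apply D(y)=25·(y−18) mod 26:
F(5): 25·(5−18)=-325≡13 → N
R(17): 25·(17−18)=-25≡1 → B
M(12): 25·(12−18)=-150≡6 → G
J(9): 25·(9−18)=-225≡9 → J
M(12): 25·(12−18)=-150≡6 → G
J(9): 25·(9−18)=-225≡9 → J
C(2): 25·(2−18)=-400≡16 → Q
K(10): 25·(10−18)=-200≡8 → I
B(1): 25·(1−18)=-425≡17 → R

NBGJGJQIR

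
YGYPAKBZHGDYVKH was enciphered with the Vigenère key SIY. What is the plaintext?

GYAXSMJRJOVADCJ

Repeat the key across the ciphertext: SIYSIYSIYSIYSIY
Y(24)−S(18): 6 → G
G(6)−I(8): -2≡24 → Y
Y(24)−Y(24): 0 → A
P(15)−S(18): -3≡23 → X
A(0)−I(8): -8≡18 → S
K(10)−Y(24): -14≡12 → M
B(1)−S(18): -17≡9 → J
Z(25)−I(8): 17 → R
H(7)−Y(24): -17≡9 → J
G(6)−S(18): -12≡14 → O
D(3)−I(8): -5≡21 → V
Y(24)−Y(24): 0 → A
V(21)−S(18): 3 → D
K(10)−I(8): 2 → C
H(7)−Y(24): -17≡9 → J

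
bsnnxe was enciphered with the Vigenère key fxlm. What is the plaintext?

Repeat the key across the ciphertext: fxlmfx
b(1)−f(5): -4≡22 → w
s(18)−x(23): -5≡21 → v
n(13)−l(11): 2 → c
n(13)−m(12): 1 → b
x(23)−f(5): 18 → s
e(4)−x(23): -19≡7 → h

wvcbsh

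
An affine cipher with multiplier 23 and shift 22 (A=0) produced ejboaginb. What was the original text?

The inverse of 23 mod 26 is 17, since 23·17=391≡1. Apply D(y)=17·(y−22) mod 26:
e(4): 17·(4−22)=-306≡6 → g
j(9): 17·(9−22)=-221≡13 → n
b(1): 17·(1−22)=-357≡7 → h
o(14): 17·(14−22)=-136≡20 → u
a(0): 17·(0−22)=-374≡16 → q
g(6): 17·(6−22)=-272≡14 → o
i(8): 17·(8−22)=-238≡22 → w
n(13): 17·(13−22)=-153≡3 → d
b(1): 17·(1−22)=-357≡7 → h

gnhuqowdh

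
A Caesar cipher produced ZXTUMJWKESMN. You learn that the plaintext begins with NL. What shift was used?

From the crib: Z(25)−N(13)=12, so the shift is 12.

12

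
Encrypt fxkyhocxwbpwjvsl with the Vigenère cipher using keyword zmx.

Repeat the key across the message: zmxzmxzmxzmxzmxz
f(5)+z(25): 30≡4 → e
x(23)+m(12): 35≡9 → j
k(10)+x(23): 33≡7 → h
y(24)+z(25): 49≡23 → x
h(7)+m(12): 19 → t
o(14)+x(23): 37≡11 → l
c(2)+z(25): 27≡1 → b
x(23)+m(12): 35≡9 → j
w(22)+x(23): 45≡19 → t
b(1)+z(25): 26≡0 → a
p(15)+m(12): 27≡1 → b
w(22)+x(23): 45≡19 → t
j(9)+z(25): 34≡8 → i
v(21)+m(12): 33≡7 → h
s(18)+x(23): 41≡15 → p
l(11)+z(25): 36≡10 → k

ejhxtlbjtabtihpk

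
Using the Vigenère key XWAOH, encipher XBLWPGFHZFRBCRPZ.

Repeat the key across the message: XWAOHXWAOHXWAOHX
X(23)+X(23): 46≡20 → U
B(1)+W(22): 23 → X
L(11)+A(0): 11 → L
W(22)+O(14): 36≡10 → K
P(15)+H(7): 22 → W
G(6)+X(23): 29≡3 → D
F(5)+W(22): 27≡1 → B
H(7)+A(0): 7 → H
Z(25)+O(14): 39≡13 → N
F(5)+H(7): 12 → M
R(17)+X(23): 40≡14 → O
B(1)+W(22): 23 → X
C(2)+A(0): 2 → C
R(17)+O(14): 31≡5 → F
P(15)+H(7): 22 → W
Z(25)+X(23): 48≡22 → W

UXLKWDBHNMOXCFWW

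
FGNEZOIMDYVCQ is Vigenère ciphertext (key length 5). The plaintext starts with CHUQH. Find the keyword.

Subtract each crib letter from the matching ciphertext letter (mod 26):
F(5)−C(2)=3 → D
G(6)−H(7)=-1≡25 → Z
N(13)−U(20)=-7≡19 → T
E(4)−Q(16)=-12≡14 → O
Z(25)−H(7)=18 → S

DZTOS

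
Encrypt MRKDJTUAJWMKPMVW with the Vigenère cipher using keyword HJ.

Repeat the key across the message: HJHJHJHJHJHJHJHJ
M(12)+H(7): 19 → T
R(17)+J(9): 26≡0 → A
K(10)+H(7): 17 → R
D(3)+J(9): 12 → M
J(9)+H(7): 16 → Q
T(19)+J(9): 28≡2 → C
U(20)+H(7): 27≡1 → B
A(0)+J(9): 9 → J
J(9)+H(7): 16 → Q
W(22)+J(9): 31≡5 → F
M(12)+H(7): 19 → T
K(10)+J(9): 19 → T
P(15)+H(7): 22 → W
M(12)+J(9): 21 → V
V(21)+H(7): 28≡2 → C
W(22)+J(9): 31≡5 → F

TARMQCBJQFTTWVCF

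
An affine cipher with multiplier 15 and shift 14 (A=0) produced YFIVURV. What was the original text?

SPKXQVX

The inverse of 15 mod 26 is 7, since 15·7=105≡1. Apply D(y)=7·(y−14) mod 26:
Y(24): 7·(24−14)=70≡18 → S
F(5): 7·(5−14)=-63≡15 → P
I(8): 7·(8−14)=-42≡10 → K
V(21): 7·(21−14)=49≡23 → X
U(20): 7·(20−14)=42≡16 → Q
R(17): 7·(17−14)=21 → V
V(21): 7·(21−14)=49≡23 → X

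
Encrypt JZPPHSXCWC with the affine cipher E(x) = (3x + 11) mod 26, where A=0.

J(9): 3·9+11=38≡12 → M
Z(25): 3·25+11=86≡8 → I
P(15): 3·15+11=56≡4 → E
P(15): 3·15+11=56≡4 → E
H(7): 3·7+11=32≡6 → G
S(18): 3·18+11=65≡13 → N
X(23): 3·23+11=80≡2 → C
C(2): 3·2+11=17 → R
W(22): 3·22+11=77≡25 → Z
C(2): 3·2+11=17 → R

MIEEGNCRZR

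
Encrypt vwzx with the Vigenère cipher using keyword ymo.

Repeat the key across the message: ymoy
v(21)+y(24): 45≡19 → t
w(22)+m(12): 34≡8 → i
z(25)+o(14): 39≡13 → n
x(23)+y(24): 47≡21 → v

tinv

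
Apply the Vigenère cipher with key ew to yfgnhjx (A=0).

cbkjlfb

Repeat the key across the message: ewewewe
y(24)+e(4): 28≡2 → c
f(5)+w(22): 27≡1 → b
g(6)+e(4): 10 → k
n(13)+w(22): 35≡9 → j
h(7)+e(4): 11 → l
j(9)+w(22): 31≡5 → f
x(23)+e(4): 27≡1 → b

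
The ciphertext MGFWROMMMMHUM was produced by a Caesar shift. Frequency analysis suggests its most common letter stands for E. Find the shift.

8

The most frequent ciphertext letter is M (appears 6 times).
M is position 12; E is position 4.
Shift = 8.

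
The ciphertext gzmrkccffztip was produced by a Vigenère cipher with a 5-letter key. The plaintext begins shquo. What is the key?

Subtract each crib letter from the matching ciphertext letter (mod 26):
g(6)−s(18)=-12≡14 → o
z(25)−h(7)=18 → s
m(12)−q(16)=-4≡22 → w
r(17)−u(20)=-3≡23 → x
k(10)−o(14)=-4≡22 → w

oswxw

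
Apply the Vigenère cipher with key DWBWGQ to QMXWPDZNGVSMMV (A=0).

TIYSVTCJHRYCPR

Repeat the key across the message: DWBWGQDWBWGQDW
Q(16)+D(3): 19 → T
M(12)+W(22): 34≡8 → I
X(23)+B(1): 24 → Y
W(22)+W(22): 44≡18 → S
P(15)+G(6): 21 → V
D(3)+Q(16): 19 → T
Z(25)+D(3): 28≡2 → C
N(13)+W(22): 35≡9 → J
G(6)+B(1): 7 → H
V(21)+W(22): 43≡17 → R
S(18)+G(6): 24 → Y
M(12)+Q(16): 28≡2 → C
M(12)+D(3): 15 → P
V(21)+W(22): 43≡17 → R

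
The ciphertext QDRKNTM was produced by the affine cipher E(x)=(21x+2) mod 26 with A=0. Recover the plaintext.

SFXODHY

The inverse of 21 mod 26 is 5, since 21·5=105≡1. Apply D(y)=5·(y−2) mod 26:
Q(16): 5·(16−2)=70≡18 → S
D(3): 5·(3−2)=5 → F
R(17): 5·(17−2)=75≡23 → X
K(10): 5·(10−2)=40≡14 → O
N(13): 5·(13−2)=55≡3 → D
T(19): 5·(19−2)=85≡7 → H
M(12): 5·(12−2)=50≡24 → Y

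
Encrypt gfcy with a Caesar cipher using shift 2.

g(6): 6+2=8 → i
f(5): 5+2=7 → h
c(2): 2+2=4 → e
y(24): 24+2=26≡0 → a

ihea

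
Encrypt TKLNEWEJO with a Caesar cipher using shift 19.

MDEGXPXCH

T(19): 19+19=38≡12 → M
K(10): 10+19=29≡3 → D
L(11): 11+19=30≡4 → E
N(13): 13+19=32≡6 → G
E(4): 4+19=23 → X
W(22): 22+19=41≡15 → P
E(4): 4+19=23 → X
J(9): 9+19=28≡2 → C
O(14): 14+19=33≡7 → H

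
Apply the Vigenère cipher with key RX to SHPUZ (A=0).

JEGRQ

Repeat the key across the message: RXRXR
S(18)+R(17): 35≡9 → J
H(7)+X(23): 30≡4 → E
P(15)+R(17): 32≡6 → G
U(20)+X(23): 43≡17 → R
Z(25)+R(17): 42≡16 → Q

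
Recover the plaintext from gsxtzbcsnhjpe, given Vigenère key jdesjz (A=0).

Repeat the key across the ciphertext: jdesjzjdesjzj
g(6)−j(9): -3≡23 → x
s(18)−d(3): 15 → p
x(23)−e(4): 19 → t
t(19)−s(18): 1 → b
z(25)−j(9): 16 → q
b(1)−z(25): -24≡2 → c
c(2)−j(9): -7≡19 → t
s(18)−d(3): 15 → p
n(13)−e(4): 9 → j
h(7)−s(18): -11≡15 → p
j(9)−j(9): 0 → a
p(15)−z(25): -10≡16 → q
e(4)−j(9): -5≡21 → v

xptbqctpjpaqv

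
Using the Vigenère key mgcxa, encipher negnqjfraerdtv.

Repeat the key across the message: mgcxamgcxamgcx
n(13)+m(12): 25 → z
e(4)+g(6): 10 → k
g(6)+c(2): 8 → i
n(13)+x(23): 36≡10 → k
q(16)+a(0): 16 → q
j(9)+m(12): 21 → v
f(5)+g(6): 11 → l
r(17)+c(2): 19 → t
a(0)+x(23): 23 → x
e(4)+a(0): 4 → e
r(17)+m(12): 29≡3 → d
d(3)+g(6): 9 → j
t(19)+c(2): 21 → v
v(21)+x(23): 44≡18 → s

zkikqvltxedjvs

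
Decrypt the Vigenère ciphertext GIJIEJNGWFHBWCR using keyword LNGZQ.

Repeat the key across the ciphertext: LNGZQLNGZQLNGZQ
G(6)−L(11): -5≡21 → V
I(8)−N(13): -5≡21 → V
J(9)−G(6): 3 → D
I(8)−Z(25): -17≡9 → J
E(4)−Q(16): -12≡14 → O
J(9)−L(11): -2≡24 → Y
N(13)−N(13): 0 → A
G(6)−G(6): 0 → A
W(22)−Z(25): -3≡23 → X
F(5)−Q(16): -11≡15 → P
H(7)−L(11): -4≡22 → W
B(1)−N(13): -12≡14 → O
W(22)−G(6): 16 → Q
C(2)−Z(25): -23≡3 → D
R(17)−Q(16): 1 → B

VVDJOYAAXPWOQDB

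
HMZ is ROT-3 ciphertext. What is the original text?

EJW

H(7): 7−3=4 → E
M(12): 12−3=9 → J
Z(25): 25−3=22 → W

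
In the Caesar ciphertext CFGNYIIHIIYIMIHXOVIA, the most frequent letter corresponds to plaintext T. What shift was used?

15

The most frequent ciphertext letter is I (appears 7 times).
I is position 8; T is position 19.
Shift = -11≡15.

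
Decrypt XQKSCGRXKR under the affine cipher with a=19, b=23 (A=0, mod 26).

The inverse of 19 mod 26 is 11, since 19·11=209≡1. Apply D(y)=11·(y−23) mod 26:
X(23): 11·(23−23)=0 → A
Q(16): 11·(16−23)=-77≡1 → B
K(10): 11·(10−23)=-143≡13 → N
S(18): 11·(18−23)=-55≡23 → X
C(2): 11·(2−23)=-231≡3 → D
G(6): 11·(6−23)=-187≡21 → V
R(17): 11·(17−23)=-66≡12 → M
X(23): 11·(23−23)=0 → A
K(10): 11·(10−23)=-143≡13 → N
R(17): 11·(17−23)=-66≡12 → M

ABNXDVMANM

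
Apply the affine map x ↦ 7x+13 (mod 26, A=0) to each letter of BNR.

UAC

B(1): 7·1+13=20 → U
N(13): 7·13+13=104≡0 → A
R(17): 7·17+13=132≡2 → C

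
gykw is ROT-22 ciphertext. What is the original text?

g(6): 6−22=-16≡10 → k
y(24): 24−22=2 → c
k(10): 10−22=-12≡14 → o
w(22): 22−22=0 → a

kcoa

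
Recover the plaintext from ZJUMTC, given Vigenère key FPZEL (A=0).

UUVIIX

Repeat the key across the ciphertext: FPZELF
Z(25)−F(5): 20 → U
J(9)−P(15): -6≡20 → U
U(20)−Z(25): -5≡21 → V
M(12)−E(4): 8 → I
T(19)−L(11): 8 → I
C(2)−F(5): -3≡23 → X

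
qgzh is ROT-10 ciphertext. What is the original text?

gwpx

q(16): 16−10=6 → g
g(6): 6−10=-4≡22 → w
z(25): 25−10=15 → p
h(7): 7−10=-3≡23 → x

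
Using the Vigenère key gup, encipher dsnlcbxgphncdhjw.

Repeat the key across the message: gupgupgupgupgupg
d(3)+g(6): 9 → j
s(18)+u(20): 38≡12 → m
n(13)+p(15): 28≡2 → c
l(11)+g(6): 17 → r
c(2)+u(20): 22 → w
b(1)+p(15): 16 → q
x(23)+g(6): 29≡3 → d
g(6)+u(20): 26≡0 → a
p(15)+p(15): 30≡4 → e
h(7)+g(6): 13 → n
n(13)+u(20): 33≡7 → h
c(2)+p(15): 17 → r
d(3)+g(6): 9 → j
h(7)+u(20): 27≡1 → b
j(9)+p(15): 24 → y
w(22)+g(6): 28≡2 → c

jmcrwqdaenhrjbyc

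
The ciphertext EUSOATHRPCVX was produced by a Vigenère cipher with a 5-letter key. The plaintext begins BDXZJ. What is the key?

Subtract each crib letter from the matching ciphertext letter (mod 26):
E(4)−B(1)=3 → D
U(20)−D(3)=17 → R
S(18)−X(23)=-5≡21 → V
O(14)−Z(25)=-11≡15 → P
A(0)−J(9)=-9≡17 → R

DRVPR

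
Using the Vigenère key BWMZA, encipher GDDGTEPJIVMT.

HZPFTFLVHVNP

Repeat the key across the message: BWMZABWMZABW
G(6)+B(1): 7 → H
D(3)+W(22): 25 → Z
D(3)+M(12): 15 → P
G(6)+Z(25): 31≡5 → F
T(19)+A(0): 19 → T
E(4)+B(1): 5 → F
P(15)+W(22): 37≡11 → L
J(9)+M(12): 21 → V
I(8)+Z(25): 33≡7 → H
V(21)+A(0): 21 → V
M(12)+B(1): 13 → N
T(19)+W(22): 41≡15 → P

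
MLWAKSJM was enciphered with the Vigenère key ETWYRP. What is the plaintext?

Repeat the key across the ciphertext: ETWYRPET
M(12)−E(4): 8 → I
L(11)−T(19): -8≡18 → S
W(22)−W(22): 0 → A
A(0)−Y(24): -24≡2 → C
K(10)−R(17): -7≡19 → T
S(18)−P(15): 3 → D
J(9)−E(4): 5 → F
M(12)−T(19): -7≡19 → T

ISACTDFT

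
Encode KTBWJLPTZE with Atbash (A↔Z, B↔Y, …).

K(10) → P(15)
T(19) → G(6)
B(1) → Y(24)
W(22) → D(3)
J(9) → Q(16)
L(11) → O(14)
P(15) → K(10)
T(19) → G(6)
Z(25) → A(0)
E(4) → V(21)

PGYDQOKGAV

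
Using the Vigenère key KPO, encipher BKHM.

Repeat the key across the message: KPOK
B(1)+K(10): 11 → L
K(10)+P(15): 25 → Z
H(7)+O(14): 21 → V
M(12)+K(10): 22 → W

LZVW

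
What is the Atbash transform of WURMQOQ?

W(22) → D(3)
U(20) → F(5)
R(17) → I(8)
M(12) → N(13)
Q(16) → J(9)
O(14) → L(11)
Q(16) → J(9)

DFINJLJ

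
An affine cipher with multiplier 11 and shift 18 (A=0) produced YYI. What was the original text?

The inverse of 11 mod 26 is 19, since 11·19=209≡1. Apply D(y)=19·(y−18) mod 26:
Y(24): 19·(24−18)=114≡10 → K
Y(24): 19·(24−18)=114≡10 → K
I(8): 19·(8−18)=-190≡18 → S

KKS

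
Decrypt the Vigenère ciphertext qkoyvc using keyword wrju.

Repeat the key across the ciphertext: wrjuwr
q(16)−w(22): -6≡20 → u
k(10)−r(17): -7≡19 → t
o(14)−j(9): 5 → f
y(24)−u(20): 4 → e
v(21)−w(22): -1≡25 → z
c(2)−r(17): -15≡11 → l

utfezl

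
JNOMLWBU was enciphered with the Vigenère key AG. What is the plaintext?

Repeat the key across the ciphertext: AGAGAGAG
J(9)−A(0): 9 → J
N(13)−G(6): 7 → H
O(14)−A(0): 14 → O
M(12)−G(6): 6 → G
L(11)−A(0): 11 → L
W(22)−G(6): 16 → Q
B(1)−A(0): 1 → B
U(20)−G(6): 14 → O

JHOGLQBO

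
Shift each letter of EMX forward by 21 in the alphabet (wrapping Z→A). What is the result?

E(4): 4+21=25 → Z
M(12): 12+21=33≡7 → H
X(23): 23+21=44≡18 → S

ZHS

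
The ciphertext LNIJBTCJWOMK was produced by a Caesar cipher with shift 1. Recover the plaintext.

L(11): 11−1=10 → K
N(13): 13−1=12 → M
I(8): 8−1=7 → H
J(9): 9−1=8 → I
B(1): 1−1=0 → A
T(19): 19−1=18 → S
C(2): 2−1=1 → B
J(9): 9−1=8 → I
W(22): 22−1=21 → V
O(14): 14−1=13 → N
M(12): 12−1=11 → L
K(10): 10−1=9 → J

KMHIASBIVNLJ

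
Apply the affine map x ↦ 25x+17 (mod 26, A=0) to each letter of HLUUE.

H(7): 25·7+17=192≡10 → K
L(11): 25·11+17=292≡6 → G
U(20): 25·20+17=517≡23 → X
U(20): 25·20+17=517≡23 → X
E(4): 25·4+17=117≡13 → N

KGXXN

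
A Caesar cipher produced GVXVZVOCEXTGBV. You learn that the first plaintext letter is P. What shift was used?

17

From the crib: G(6)−P(15)=-9≡17, so the shift is 17.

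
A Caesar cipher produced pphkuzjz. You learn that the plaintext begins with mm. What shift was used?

From the crib: p(15)−m(12)=3, so the shift is 3.

3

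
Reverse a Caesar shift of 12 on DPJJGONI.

RDXXUCBW

D(3): 3−12=-9≡17 → R
P(15): 15−12=3 → D
J(9): 9−12=-3≡23 → X
J(9): 9−12=-3≡23 → X
G(6): 6−12=-6≡20 → U
O(14): 14−12=2 → C
N(13): 13−12=1 → B
I(8): 8−12=-4≡22 → W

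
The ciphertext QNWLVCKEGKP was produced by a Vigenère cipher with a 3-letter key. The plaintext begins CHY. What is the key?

OGY

Subtract each crib letter from the matching ciphertext letter (mod 26):
Q(16)−C(2)=14 → O
N(13)−H(7)=6 → G
W(22)−Y(24)=-2≡24 → Y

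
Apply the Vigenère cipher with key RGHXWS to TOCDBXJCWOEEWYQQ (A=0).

KUJAXPAIDLAWNEXN

Repeat the key across the message: RGHXWSRGHXWSRGHX
T(19)+R(17): 36≡10 → K
O(14)+G(6): 20 → U
C(2)+H(7): 9 → J
D(3)+X(23): 26≡0 → A
B(1)+W(22): 23 → X
X(23)+S(18): 41≡15 → P
J(9)+R(17): 26≡0 → A
C(2)+G(6): 8 → I
W(22)+H(7): 29≡3 → D
O(14)+X(23): 37≡11 → L
E(4)+W(22): 26≡0 → A
E(4)+S(18): 22 → W
W(22)+R(17): 39≡13 → N
Y(24)+G(6): 30≡4 → E
Q(16)+H(7): 23 → X
Q(16)+X(23): 39≡13 → N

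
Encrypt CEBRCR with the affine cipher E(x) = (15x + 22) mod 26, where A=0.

AELRAR

C(2): 15·2+22=52≡0 → A
E(4): 15·4+22=82≡4 → E
B(1): 15·1+22=37≡11 → L
R(17): 15·17+22=277≡17 → R
C(2): 15·2+22=52≡0 → A
R(17): 15·17+22=277≡17 → R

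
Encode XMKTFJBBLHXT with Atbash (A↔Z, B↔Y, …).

X(23) → C(2)
M(12) → N(13)
K(10) → P(15)
T(19) → G(6)
F(5) → U(20)
J(9) → Q(16)
B(1) → Y(24)
B(1) → Y(24)
L(11) → O(14)
H(7) → S(18)
X(23) → C(2)
T(19) → G(6)

CNPGUQYYOSCG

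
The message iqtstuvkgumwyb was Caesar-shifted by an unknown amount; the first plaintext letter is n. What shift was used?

From the crib: i(8)−n(13)=-5≡21, so the shift is 21.

21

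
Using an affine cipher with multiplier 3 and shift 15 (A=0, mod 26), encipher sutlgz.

s(18): 3·18+15=69≡17 → r
u(20): 3·20+15=75≡23 → x
t(19): 3·19+15=72≡20 → u
l(11): 3·11+15=48≡22 → w
g(6): 3·6+15=33≡7 → h
z(25): 3·25+15=90≡12 → m

rxuwhm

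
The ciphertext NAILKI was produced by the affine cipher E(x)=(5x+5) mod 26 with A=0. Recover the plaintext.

The inverse of 5 mod 26 is 21, since 5·21=105≡1. Apply D(y)=21·(y−5) mod 26:
N(13): 21·(13−5)=168≡12 → M
A(0): 21·(0−5)=-105≡25 → Z
I(8): 21·(8−5)=63≡11 → L
L(11): 21·(11−5)=126≡22 → W
K(10): 21·(10−5)=105≡1 → B
I(8): 21·(8−5)=63≡11 → L

MZLWBL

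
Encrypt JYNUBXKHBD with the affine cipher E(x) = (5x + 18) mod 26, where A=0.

LIFOXDQBXH

J(9): 5·9+18=63≡11 → L
Y(24): 5·24+18=138≡8 → I
N(13): 5·13+18=83≡5 → F
U(20): 5·20+18=118≡14 → O
B(1): 5·1+18=23 → X
X(23): 5·23+18=133≡3 → D
K(10): 5·10+18=68≡16 → Q
H(7): 5·7+18=53≡1 → B
B(1): 5·1+18=23 → X
D(3): 5·3+18=33≡7 → H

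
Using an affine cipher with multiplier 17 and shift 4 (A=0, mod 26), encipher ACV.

EMX

A(0): 17·0+4=4 → E
C(2): 17·2+4=38≡12 → M
V(21): 17·21+4=361≡23 → X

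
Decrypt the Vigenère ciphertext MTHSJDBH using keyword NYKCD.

Repeat the key across the ciphertext: NYKCDNYK
M(12)−N(13): -1≡25 → Z
T(19)−Y(24): -5≡21 → V
H(7)−K(10): -3≡23 → X
S(18)−C(2): 16 → Q
J(9)−D(3): 6 → G
D(3)−N(13): -10≡16 → Q
B(1)−Y(24): -23≡3 → D
H(7)−K(10): -3≡23 → X

ZVXQGQDX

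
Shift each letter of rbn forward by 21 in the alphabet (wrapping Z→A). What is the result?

r(17): 17+21=38≡12 → m
b(1): 1+21=22 → w
n(13): 13+21=34≡8 → i

mwi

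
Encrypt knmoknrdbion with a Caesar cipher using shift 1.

lonplosecjpo

k(10): 10+1=11 → l
n(13): 13+1=14 → o
m(12): 12+1=13 → n
o(14): 14+1=15 → p
k(10): 10+1=11 → l
n(13): 13+1=14 → o
r(17): 17+1=18 → s
d(3): 3+1=4 → e
b(1): 1+1=2 → c
i(8): 8+1=9 → j
o(14): 14+1=15 → p
n(13): 13+1=14 → o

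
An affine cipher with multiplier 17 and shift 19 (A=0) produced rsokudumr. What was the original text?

The inverse of 17 mod 26 is 23, since 17·23=391≡1. Apply D(y)=23·(y−19) mod 26:
r(17): 23·(17−19)=-46≡6 → g
s(18): 23·(18−19)=-23≡3 → d
o(14): 23·(14−19)=-115≡15 → p
k(10): 23·(10−19)=-207≡1 → b
u(20): 23·(20−19)=23 → x
d(3): 23·(3−19)=-368≡22 → w
u(20): 23·(20−19)=23 → x
m(12): 23·(12−19)=-161≡21 → v
r(17): 23·(17−19)=-46≡6 → g

gdpbxwxvg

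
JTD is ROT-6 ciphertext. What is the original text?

J(9): 9−6=3 → D
T(19): 19−6=13 → N
D(3): 3−6=-3≡23 → X

DNX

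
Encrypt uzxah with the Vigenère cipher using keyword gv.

audvn

Repeat the key across the message: gvgvg
u(20)+g(6): 26≡0 → a
z(25)+v(21): 46≡20 → u
x(23)+g(6): 29≡3 → d
a(0)+v(21): 21 → v
h(7)+g(6): 13 → n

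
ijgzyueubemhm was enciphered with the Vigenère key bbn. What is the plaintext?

hityxhdtodlul

Repeat the key across the ciphertext: bbnbbnbbnbbnb
i(8)−b(1): 7 → h
j(9)−b(1): 8 → i
g(6)−n(13): -7≡19 → t
z(25)−b(1): 24 → y
y(24)−b(1): 23 → x
u(20)−n(13): 7 → h
e(4)−b(1): 3 → d
u(20)−b(1): 19 → t
b(1)−n(13): -12≡14 → o
e(4)−b(1): 3 → d
m(12)−b(1): 11 → l
h(7)−n(13): -6≡20 → u
m(12)−b(1): 11 → l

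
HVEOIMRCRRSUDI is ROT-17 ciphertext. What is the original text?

QENXRVALAABDMR

H(7): 7−17=-10≡16 → Q
V(21): 21−17=4 → E
E(4): 4−17=-13≡13 → N
O(14): 14−17=-3≡23 → X
I(8): 8−17=-9≡17 → R
M(12): 12−17=-5≡21 → V
R(17): 17−17=0 → A
C(2): 2−17=-15≡11 → L
R(17): 17−17=0 → A
R(17): 17−17=0 → A
S(18): 18−17=1 → B
U(20): 20−17=3 → D
D(3): 3−17=-14≡12 → M
I(8): 8−17=-9≡17 → R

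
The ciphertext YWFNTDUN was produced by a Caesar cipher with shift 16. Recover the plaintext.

IGPXDNEX

Y(24): 24−16=8 → I
W(22): 22−16=6 → G
F(5): 5−16=-11≡15 → P
N(13): 13−16=-3≡23 → X
T(19): 19−16=3 → D
D(3): 3−16=-13≡13 → N
U(20): 20−16=4 → E
N(13): 13−16=-3≡23 → X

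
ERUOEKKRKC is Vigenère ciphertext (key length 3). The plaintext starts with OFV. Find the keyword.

Subtract each crib letter from the matching ciphertext letter (mod 26):
E(4)−O(14)=-10≡16 → Q
R(17)−F(5)=12 → M
U(20)−V(21)=-1≡25 → Z

QMZ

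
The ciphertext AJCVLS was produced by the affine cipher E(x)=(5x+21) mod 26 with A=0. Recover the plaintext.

BIRAYP

The inverse of 5 mod 26 is 21, since 5·21=105≡1. Apply D(y)=21·(y−21) mod 26:
A(0): 21·(0−21)=-441≡1 → B
J(9): 21·(9−21)=-252≡8 → I
C(2): 21·(2−21)=-399≡17 → R
V(21): 21·(21−21)=0 → A
L(11): 21·(11−21)=-210≡24 → Y
S(18): 21·(18−21)=-63≡15 → P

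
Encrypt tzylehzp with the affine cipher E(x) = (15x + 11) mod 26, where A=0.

kwhutmwc

t(19): 15·19+11=296≡10 → k
z(25): 15·25+11=386≡22 → w
y(24): 15·24+11=371≡7 → h
l(11): 15·11+11=176≡20 → u
e(4): 15·4+11=71≡19 → t
h(7): 15·7+11=116≡12 → m
z(25): 15·25+11=386≡22 → w
p(15): 15·15+11=236≡2 → c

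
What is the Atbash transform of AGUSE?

A(0) → Z(25)
G(6) → T(19)
U(20) → F(5)
S(18) → H(7)
E(4) → V(21)

ZTFHV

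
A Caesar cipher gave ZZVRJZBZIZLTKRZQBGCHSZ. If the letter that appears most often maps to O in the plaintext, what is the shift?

11

The most frequent ciphertext letter is Z (appears 7 times).
Z is position 25; O is position 14.
Shift = 11.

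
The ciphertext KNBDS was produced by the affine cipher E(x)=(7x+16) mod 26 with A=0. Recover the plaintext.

OHJNE

The inverse of 7 mod 26 is 15, since 7·15=105≡1. Apply D(y)=15·(y−16) mod 26:
K(10): 15·(10−16)=-90≡14 → O
N(13): 15·(13−16)=-45≡7 → H
B(1): 15·(1−16)=-225≡9 → J
D(3): 15·(3−16)=-195≡13 → N
S(18): 15·(18−16)=30≡4 → E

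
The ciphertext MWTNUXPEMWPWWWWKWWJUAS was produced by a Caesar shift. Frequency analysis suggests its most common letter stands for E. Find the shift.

The most frequent ciphertext letter is W (appears 8 times).
W is position 22; E is position 4.
Shift = 18.

18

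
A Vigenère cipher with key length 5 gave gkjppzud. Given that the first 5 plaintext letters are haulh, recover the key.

Subtract each crib letter from the matching ciphertext letter (mod 26):
g(6)−h(7)=-1≡25 → z
k(10)−a(0)=10 → k
j(9)−u(20)=-11≡15 → p
p(15)−l(11)=4 → e
p(15)−h(7)=8 → i

zkpei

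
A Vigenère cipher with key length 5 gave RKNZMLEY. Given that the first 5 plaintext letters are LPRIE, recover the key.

Subtract each crib letter from the matching ciphertext letter (mod 26):
R(17)−L(11)=6 → G
K(10)−P(15)=-5≡21 → V
N(13)−R(17)=-4≡22 → W
Z(25)−I(8)=17 → R
M(12)−E(4)=8 → I

GVWRI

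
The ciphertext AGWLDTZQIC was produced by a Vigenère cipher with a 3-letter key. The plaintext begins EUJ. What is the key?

WMN

Subtract each crib letter from the matching ciphertext letter (mod 26):
A(0)−E(4)=-4≡22 → W
G(6)−U(20)=-14≡12 → M
W(22)−J(9)=13 → N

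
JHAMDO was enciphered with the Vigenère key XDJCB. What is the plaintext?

Repeat the key across the ciphertext: XDJCBX
J(9)−X(23): -14≡12 → M
H(7)−D(3): 4 → E
A(0)−J(9): -9≡17 → R
M(12)−C(2): 10 → K
D(3)−B(1): 2 → C
O(14)−X(23): -9≡17 → R

MERKCR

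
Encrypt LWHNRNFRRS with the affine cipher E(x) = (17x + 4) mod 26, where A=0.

L(11): 17·11+4=191≡9 → J
W(22): 17·22+4=378≡14 → O
H(7): 17·7+4=123≡19 → T
N(13): 17·13+4=225≡17 → R
R(17): 17·17+4=293≡7 → H
N(13): 17·13+4=225≡17 → R
F(5): 17·5+4=89≡11 → L
R(17): 17·17+4=293≡7 → H
R(17): 17·17+4=293≡7 → H
S(18): 17·18+4=310≡24 → Y

JOTRHRLHHY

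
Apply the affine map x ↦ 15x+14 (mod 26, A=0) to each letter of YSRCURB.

KYJSCJD

Y(24): 15·24+14=374≡10 → K
S(18): 15·18+14=284≡24 → Y
R(17): 15·17+14=269≡9 → J
C(2): 15·2+14=44≡18 → S
U(20): 15·20+14=314≡2 → C
R(17): 15·17+14=269≡9 → J
B(1): 15·1+14=29≡3 → D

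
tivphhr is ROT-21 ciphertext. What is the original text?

t(19): 19−21=-2≡24 → y
i(8): 8−21=-13≡13 → n
v(21): 21−21=0 → a
p(15): 15−21=-6≡20 → u
h(7): 7−21=-14≡12 → m
h(7): 7−21=-14≡12 → m
r(17): 17−21=-4≡22 → w

ynaummw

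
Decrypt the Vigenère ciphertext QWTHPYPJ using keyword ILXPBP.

Repeat the key across the ciphertext: ILXPBPIL
Q(16)−I(8): 8 → I
W(22)−L(11): 11 → L
T(19)−X(23): -4≡22 → W
H(7)−P(15): -8≡18 → S
P(15)−B(1): 14 → O
Y(24)−P(15): 9 → J
P(15)−I(8): 7 → H
J(9)−L(11): -2≡24 → Y

ILWSOJHY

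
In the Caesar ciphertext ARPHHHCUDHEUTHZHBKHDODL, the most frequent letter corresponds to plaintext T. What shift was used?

14

The most frequent ciphertext letter is H (appears 7 times).
H is position 7; T is position 19.
Shift = -12≡14.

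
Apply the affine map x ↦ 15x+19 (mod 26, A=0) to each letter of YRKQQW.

Y(24): 15·24+19=379≡15 → P
R(17): 15·17+19=274≡14 → O
K(10): 15·10+19=169≡13 → N
Q(16): 15·16+19=259≡25 → Z
Q(16): 15·16+19=259≡25 → Z
W(22): 15·22+19=349≡11 → L

PONZZL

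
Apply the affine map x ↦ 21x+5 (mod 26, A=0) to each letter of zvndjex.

kesqmlu

z(25): 21·25+5=530≡10 → k
v(21): 21·21+5=446≡4 → e
n(13): 21·13+5=278≡18 → s
d(3): 21·3+5=68≡16 → q
j(9): 21·9+5=194≡12 → m
e(4): 21·4+5=89≡11 → l
x(23): 21·23+5=488≡20 → u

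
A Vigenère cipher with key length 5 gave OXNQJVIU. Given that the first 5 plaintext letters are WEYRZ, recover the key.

STPZK

Subtract each crib letter from the matching ciphertext letter (mod 26):
O(14)−W(22)=-8≡18 → S
X(23)−E(4)=19 → T
N(13)−Y(24)=-11≡15 → P
Q(16)−R(17)=-1≡25 → Z
J(9)−Z(25)=-16≡10 → K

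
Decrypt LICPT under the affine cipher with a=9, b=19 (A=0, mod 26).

CTBOA

The inverse of 9 mod 26 is 3, since 9·3=27≡1. Apply D(y)=3·(y−19) mod 26:
L(11): 3·(11−19)=-24≡2 → C
I(8): 3·(8−19)=-33≡19 → T
C(2): 3·(2−19)=-51≡1 → B
P(15): 3·(15−19)=-12≡14 → O
T(19): 3·(19−19)=0 → A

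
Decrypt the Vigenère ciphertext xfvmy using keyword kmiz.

ntnno

Repeat the key across the ciphertext: kmizk
x(23)−k(10): 13 → n
f(5)−m(12): -7≡19 → t
v(21)−i(8): 13 → n
m(12)−z(25): -13≡13 → n
y(24)−k(10): 14 → o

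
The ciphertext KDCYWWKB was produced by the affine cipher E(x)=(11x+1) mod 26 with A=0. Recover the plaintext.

The inverse of 11 mod 26 is 19, since 11·19=209≡1. Apply D(y)=19·(y−1) mod 26:
K(10): 19·(10−1)=171≡15 → P
D(3): 19·(3−1)=38≡12 → M
C(2): 19·(2−1)=19 → T
Y(24): 19·(24−1)=437≡21 → V
W(22): 19·(22−1)=399≡9 → J
W(22): 19·(22−1)=399≡9 → J
K(10): 19·(10−1)=171≡15 → P
B(1): 19·(1−1)=0 → A

PMTVJJPA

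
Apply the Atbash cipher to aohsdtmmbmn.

zlshwgnnynm

a(0) → z(25)
o(14) → l(11)
h(7) → s(18)
s(18) → h(7)
d(3) → w(22)
t(19) → g(6)
m(12) → n(13)
m(12) → n(13)
b(1) → y(24)
m(12) → n(13)
n(13) → m(12)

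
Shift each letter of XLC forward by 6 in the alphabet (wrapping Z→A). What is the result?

DRI

X(23): 23+6=29≡3 → D
L(11): 11+6=17 → R
C(2): 2+6=8 → I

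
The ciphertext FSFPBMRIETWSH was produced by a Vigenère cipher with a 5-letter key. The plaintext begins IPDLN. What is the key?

XDCEO

Subtract each crib letter from the matching ciphertext letter (mod 26):
F(5)−I(8)=-3≡23 → X
S(18)−P(15)=3 → D
F(5)−D(3)=2 → C
P(15)−L(11)=4 → E
B(1)−N(13)=-12≡14 → O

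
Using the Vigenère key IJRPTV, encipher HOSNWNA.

Repeat the key across the message: IJRPTVI
H(7)+I(8): 15 → P
O(14)+J(9): 23 → X
S(18)+R(17): 35≡9 → J
N(13)+P(15): 28≡2 → C
W(22)+T(19): 41≡15 → P
N(13)+V(21): 34≡8 → I
A(0)+I(8): 8 → I

PXJCPII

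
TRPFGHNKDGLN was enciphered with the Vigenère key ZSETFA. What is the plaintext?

UZLMBHOSZNGN

Repeat the key across the ciphertext: ZSETFAZSETFA
T(19)−Z(25): -6≡20 → U
R(17)−S(18): -1≡25 → Z
P(15)−E(4): 11 → L
F(5)−T(19): -14≡12 → M
G(6)−F(5): 1 → B
H(7)−A(0): 7 → H
N(13)−Z(25): -12≡14 → O
K(10)−S(18): -8≡18 → S
D(3)−E(4): -1≡25 → Z
G(6)−T(19): -13≡13 → N
L(11)−F(5): 6 → G
N(13)−A(0): 13 → N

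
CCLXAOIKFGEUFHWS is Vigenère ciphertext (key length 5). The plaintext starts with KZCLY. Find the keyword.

Subtract each crib letter from the matching ciphertext letter (mod 26):
C(2)−K(10)=-8≡18 → S
C(2)−Z(25)=-23≡3 → D
L(11)−C(2)=9 → J
X(23)−L(11)=12 → M
A(0)−Y(24)=-24≡2 → C

SDJMC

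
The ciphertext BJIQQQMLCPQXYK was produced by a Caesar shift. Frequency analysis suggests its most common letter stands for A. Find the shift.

16

The most frequent ciphertext letter is Q (appears 4 times).
Q is position 16; A is position 0.
Shift = 16.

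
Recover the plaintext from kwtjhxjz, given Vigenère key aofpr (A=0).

Repeat the key across the ciphertext: aofpraof
k(10)−a(0): 10 → k
w(22)−o(14): 8 → i
t(19)−f(5): 14 → o
j(9)−p(15): -6≡20 → u
h(7)−r(17): -10≡16 → q
x(23)−a(0): 23 → x
j(9)−o(14): -5≡21 → v
z(25)−f(5): 20 → u

kiouqxvu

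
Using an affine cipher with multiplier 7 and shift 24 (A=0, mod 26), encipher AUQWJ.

A(0): 7·0+24=24 → Y
U(20): 7·20+24=164≡8 → I
Q(16): 7·16+24=136≡6 → G
W(22): 7·22+24=178≡22 → W
J(9): 7·9+24=87≡9 → J

YIGWJ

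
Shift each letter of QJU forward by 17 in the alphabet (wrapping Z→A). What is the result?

HAL

Q(16): 16+17=33≡7 → H
J(9): 9+17=26≡0 → A
U(20): 20+17=37≡11 → L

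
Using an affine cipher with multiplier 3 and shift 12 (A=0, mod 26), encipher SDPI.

OVFK

S(18): 3·18+12=66≡14 → O
D(3): 3·3+12=21 → V
P(15): 3·15+12=57≡5 → F
I(8): 3·8+12=36≡10 → K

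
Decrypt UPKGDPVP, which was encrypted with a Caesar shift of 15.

U(20): 20−15=5 → F
P(15): 15−15=0 → A
K(10): 10−15=-5≡21 → V
G(6): 6−15=-9≡17 → R
D(3): 3−15=-12≡14 → O
P(15): 15−15=0 → A
V(21): 21−15=6 → G
P(15): 15−15=0 → A

FAVROAGA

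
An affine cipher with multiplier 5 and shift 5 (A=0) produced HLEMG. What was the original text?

The inverse of 5 mod 26 is 21, since 5·21=105≡1. Apply D(y)=21·(y−5) mod 26:
H(7): 21·(7−5)=42≡16 → Q
L(11): 21·(11−5)=126≡22 → W
E(4): 21·(4−5)=-21≡5 → F
M(12): 21·(12−5)=147≡17 → R
G(6): 21·(6−5)=21 → V

QWFRV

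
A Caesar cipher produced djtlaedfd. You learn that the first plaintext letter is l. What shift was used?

18

From the crib: d(3)−l(11)=-8≡18, so the shift is 18.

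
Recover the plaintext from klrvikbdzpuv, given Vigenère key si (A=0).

Repeat the key across the ciphertext: sisisisisisi
k(10)−s(18): -8≡18 → s
l(11)−i(8): 3 → d
r(17)−s(18): -1≡25 → z
v(21)−i(8): 13 → n
i(8)−s(18): -10≡16 → q
k(10)−i(8): 2 → c
b(1)−s(18): -17≡9 → j
d(3)−i(8): -5≡21 → v
z(25)−s(18): 7 → h
p(15)−i(8): 7 → h
u(20)−s(18): 2 → c
v(21)−i(8): 13 → n

sdznqcjvhhcn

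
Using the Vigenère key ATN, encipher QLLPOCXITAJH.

Repeat the key across the message: ATNATNATNATN
Q(16)+A(0): 16 → Q
L(11)+T(19): 30≡4 → E
L(11)+N(13): 24 → Y
P(15)+A(0): 15 → P
O(14)+T(19): 33≡7 → H
C(2)+N(13): 15 → P
X(23)+A(0): 23 → X
I(8)+T(19): 27≡1 → B
T(19)+N(13): 32≡6 → G
A(0)+A(0): 0 → A
J(9)+T(19): 28≡2 → C
H(7)+N(13): 20 → U

QEYPHPXBGACU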